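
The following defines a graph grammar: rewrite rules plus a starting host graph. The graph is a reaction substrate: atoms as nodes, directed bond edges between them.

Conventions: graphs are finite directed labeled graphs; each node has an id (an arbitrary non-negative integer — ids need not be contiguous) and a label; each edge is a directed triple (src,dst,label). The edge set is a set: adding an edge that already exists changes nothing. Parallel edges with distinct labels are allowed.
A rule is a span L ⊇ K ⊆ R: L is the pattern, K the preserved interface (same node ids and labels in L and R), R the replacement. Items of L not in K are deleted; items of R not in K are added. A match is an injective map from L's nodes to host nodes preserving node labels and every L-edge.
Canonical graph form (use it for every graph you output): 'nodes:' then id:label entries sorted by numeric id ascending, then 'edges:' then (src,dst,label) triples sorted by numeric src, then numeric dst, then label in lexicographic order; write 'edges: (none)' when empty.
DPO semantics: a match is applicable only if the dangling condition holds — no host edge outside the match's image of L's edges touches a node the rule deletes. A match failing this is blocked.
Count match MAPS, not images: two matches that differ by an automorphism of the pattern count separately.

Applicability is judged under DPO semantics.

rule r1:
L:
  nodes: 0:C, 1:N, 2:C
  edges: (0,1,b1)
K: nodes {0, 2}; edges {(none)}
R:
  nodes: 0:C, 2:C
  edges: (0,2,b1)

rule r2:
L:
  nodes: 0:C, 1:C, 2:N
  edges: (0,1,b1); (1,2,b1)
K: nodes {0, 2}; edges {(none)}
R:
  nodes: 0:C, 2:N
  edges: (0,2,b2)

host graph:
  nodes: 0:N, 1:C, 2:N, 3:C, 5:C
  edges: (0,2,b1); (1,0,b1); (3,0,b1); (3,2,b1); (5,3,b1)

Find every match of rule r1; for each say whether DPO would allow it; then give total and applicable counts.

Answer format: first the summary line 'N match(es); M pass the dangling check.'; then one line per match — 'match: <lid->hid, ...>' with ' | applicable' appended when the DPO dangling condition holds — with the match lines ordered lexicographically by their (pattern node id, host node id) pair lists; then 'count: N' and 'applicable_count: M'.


6 match(es); 0 pass the dangling check.
match: 0->1, 1->0, 2->3
match: 0->1, 1->0, 2->5
match: 0->3, 1->0, 2->1
match: 0->3, 1->0, 2->5
match: 0->3, 1->2, 2->1
match: 0->3, 1->2, 2->5
count: 6
applicable_count: 0


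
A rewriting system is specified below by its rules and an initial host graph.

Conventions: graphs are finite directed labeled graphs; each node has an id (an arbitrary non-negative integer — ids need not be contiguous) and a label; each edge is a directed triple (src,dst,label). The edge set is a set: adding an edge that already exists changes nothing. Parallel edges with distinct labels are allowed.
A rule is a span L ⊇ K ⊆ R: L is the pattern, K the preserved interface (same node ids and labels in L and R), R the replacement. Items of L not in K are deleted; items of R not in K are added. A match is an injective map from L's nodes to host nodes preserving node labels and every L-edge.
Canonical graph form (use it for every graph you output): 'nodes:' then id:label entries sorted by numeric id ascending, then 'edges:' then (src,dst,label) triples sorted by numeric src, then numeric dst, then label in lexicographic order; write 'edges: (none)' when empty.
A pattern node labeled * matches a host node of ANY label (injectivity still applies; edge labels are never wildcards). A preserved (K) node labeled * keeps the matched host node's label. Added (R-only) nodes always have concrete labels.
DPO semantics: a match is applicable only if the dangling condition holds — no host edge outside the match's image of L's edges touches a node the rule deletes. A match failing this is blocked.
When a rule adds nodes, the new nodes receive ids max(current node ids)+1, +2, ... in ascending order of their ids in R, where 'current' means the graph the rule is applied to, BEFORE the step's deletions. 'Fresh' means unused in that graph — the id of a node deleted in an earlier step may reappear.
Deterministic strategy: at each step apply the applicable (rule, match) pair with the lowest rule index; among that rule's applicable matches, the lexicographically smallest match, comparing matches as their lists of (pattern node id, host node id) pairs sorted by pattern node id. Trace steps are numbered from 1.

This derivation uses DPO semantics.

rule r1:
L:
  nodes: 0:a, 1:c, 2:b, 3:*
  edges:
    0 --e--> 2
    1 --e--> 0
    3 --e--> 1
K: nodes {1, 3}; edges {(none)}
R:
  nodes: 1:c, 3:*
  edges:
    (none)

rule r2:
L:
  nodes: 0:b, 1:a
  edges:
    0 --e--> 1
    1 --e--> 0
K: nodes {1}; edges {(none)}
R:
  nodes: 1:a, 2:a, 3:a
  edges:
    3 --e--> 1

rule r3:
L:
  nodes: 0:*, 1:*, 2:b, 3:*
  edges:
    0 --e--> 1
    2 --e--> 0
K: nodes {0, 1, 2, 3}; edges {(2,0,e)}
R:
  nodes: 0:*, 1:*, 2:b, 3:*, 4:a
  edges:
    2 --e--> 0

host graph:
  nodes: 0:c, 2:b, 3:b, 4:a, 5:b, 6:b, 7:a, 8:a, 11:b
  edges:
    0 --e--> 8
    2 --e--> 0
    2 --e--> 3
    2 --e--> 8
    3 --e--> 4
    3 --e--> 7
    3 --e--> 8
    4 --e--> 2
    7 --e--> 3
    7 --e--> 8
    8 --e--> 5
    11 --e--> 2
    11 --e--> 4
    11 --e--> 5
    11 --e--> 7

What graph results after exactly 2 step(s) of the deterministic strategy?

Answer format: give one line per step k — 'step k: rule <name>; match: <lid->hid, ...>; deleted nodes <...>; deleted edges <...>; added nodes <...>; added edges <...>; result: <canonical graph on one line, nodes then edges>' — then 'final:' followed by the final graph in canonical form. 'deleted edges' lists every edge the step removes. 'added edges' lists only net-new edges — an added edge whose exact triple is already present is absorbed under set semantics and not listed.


step 1: rule r3; match: 0->0, 1->8, 2->2, 3->3; deleted nodes (none); deleted edges (0,8,e); added nodes 12; added edges (none); result: nodes: 0:c, 2:b, 3:b, 4:a, 5:b, 6:b, 7:a, 8:a, 11:b, 12:a edges: (2,0,e); (2,3,e); (2,8,e); (3,4,e); (3,7,e); (3,8,e); (4,2,e); (7,3,e); (7,8,e); (8,5,e); (11,2,e); (11,4,e); (11,5,e); (11,7,e)
step 2: rule r3; match: 0->2, 1->0, 2->11, 3->3; deleted nodes (none); deleted edges (2,0,e); added nodes 13; added edges (none); result: nodes: 0:c, 2:b, 3:b, 4:a, 5:b, 6:b, 7:a, 8:a, 11:b, 12:a, 13:a edges: (2,3,e); (2,8,e); (3,4,e); (3,7,e); (3,8,e); (4,2,e); (7,3,e); (7,8,e); (8,5,e); (11,2,e); (11,4,e); (11,5,e); (11,7,e)
final:
nodes: 0:c, 2:b, 3:b, 4:a, 5:b, 6:b, 7:a, 8:a, 11:b, 12:a, 13:a
edges: (2,3,e); (2,8,e); (3,4,e); (3,7,e); (3,8,e); (4,2,e); (7,3,e); (7,8,e); (8,5,e); (11,2,e); (11,4,e); (11,5,e); (11,7,e)


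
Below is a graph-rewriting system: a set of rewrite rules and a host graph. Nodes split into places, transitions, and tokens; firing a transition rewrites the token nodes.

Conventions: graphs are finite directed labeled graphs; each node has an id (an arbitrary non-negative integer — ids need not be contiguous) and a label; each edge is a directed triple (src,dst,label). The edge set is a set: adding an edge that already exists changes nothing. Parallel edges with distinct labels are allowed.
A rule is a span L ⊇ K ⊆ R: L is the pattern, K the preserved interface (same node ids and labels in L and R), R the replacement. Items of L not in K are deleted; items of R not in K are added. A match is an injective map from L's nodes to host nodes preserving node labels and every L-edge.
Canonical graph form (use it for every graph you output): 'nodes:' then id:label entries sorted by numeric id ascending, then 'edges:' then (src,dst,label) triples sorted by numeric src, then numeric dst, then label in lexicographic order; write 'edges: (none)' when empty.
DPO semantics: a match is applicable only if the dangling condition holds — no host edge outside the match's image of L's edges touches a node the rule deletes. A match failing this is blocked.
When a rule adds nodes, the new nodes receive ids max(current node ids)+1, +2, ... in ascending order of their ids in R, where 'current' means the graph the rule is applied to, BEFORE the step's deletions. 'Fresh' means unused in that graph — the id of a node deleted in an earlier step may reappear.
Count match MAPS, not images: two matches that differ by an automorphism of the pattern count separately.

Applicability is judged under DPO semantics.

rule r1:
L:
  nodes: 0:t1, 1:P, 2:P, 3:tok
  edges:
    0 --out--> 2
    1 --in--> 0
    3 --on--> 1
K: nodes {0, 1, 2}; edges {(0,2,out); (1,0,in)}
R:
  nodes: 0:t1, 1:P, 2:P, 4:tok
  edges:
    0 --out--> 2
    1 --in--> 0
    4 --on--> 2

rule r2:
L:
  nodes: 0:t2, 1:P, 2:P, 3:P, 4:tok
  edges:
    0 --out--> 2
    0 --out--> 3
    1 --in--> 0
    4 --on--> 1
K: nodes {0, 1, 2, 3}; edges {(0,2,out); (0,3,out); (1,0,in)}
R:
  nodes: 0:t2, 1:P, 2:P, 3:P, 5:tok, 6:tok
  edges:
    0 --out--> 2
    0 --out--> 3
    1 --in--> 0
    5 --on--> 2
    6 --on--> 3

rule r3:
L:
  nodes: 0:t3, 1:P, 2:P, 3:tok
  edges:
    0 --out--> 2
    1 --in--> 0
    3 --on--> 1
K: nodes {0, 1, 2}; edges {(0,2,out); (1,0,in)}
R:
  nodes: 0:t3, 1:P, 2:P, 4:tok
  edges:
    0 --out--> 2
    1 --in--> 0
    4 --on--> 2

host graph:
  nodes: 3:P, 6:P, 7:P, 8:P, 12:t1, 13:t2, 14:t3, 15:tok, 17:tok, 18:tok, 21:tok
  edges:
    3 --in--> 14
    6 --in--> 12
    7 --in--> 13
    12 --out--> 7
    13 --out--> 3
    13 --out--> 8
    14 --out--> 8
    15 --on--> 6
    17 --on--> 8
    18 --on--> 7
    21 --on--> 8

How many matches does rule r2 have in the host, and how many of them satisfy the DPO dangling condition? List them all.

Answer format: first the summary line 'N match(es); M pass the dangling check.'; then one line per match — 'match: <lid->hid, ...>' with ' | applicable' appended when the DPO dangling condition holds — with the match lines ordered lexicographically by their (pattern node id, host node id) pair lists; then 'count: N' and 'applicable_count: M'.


2 match(es); 2 pass the dangling check.
match: 0->13, 1->7, 2->3, 3->8, 4->18 | applicable
match: 0->13, 1->7, 2->8, 3->3, 4->18 | applicable
count: 2
applicable_count: 2


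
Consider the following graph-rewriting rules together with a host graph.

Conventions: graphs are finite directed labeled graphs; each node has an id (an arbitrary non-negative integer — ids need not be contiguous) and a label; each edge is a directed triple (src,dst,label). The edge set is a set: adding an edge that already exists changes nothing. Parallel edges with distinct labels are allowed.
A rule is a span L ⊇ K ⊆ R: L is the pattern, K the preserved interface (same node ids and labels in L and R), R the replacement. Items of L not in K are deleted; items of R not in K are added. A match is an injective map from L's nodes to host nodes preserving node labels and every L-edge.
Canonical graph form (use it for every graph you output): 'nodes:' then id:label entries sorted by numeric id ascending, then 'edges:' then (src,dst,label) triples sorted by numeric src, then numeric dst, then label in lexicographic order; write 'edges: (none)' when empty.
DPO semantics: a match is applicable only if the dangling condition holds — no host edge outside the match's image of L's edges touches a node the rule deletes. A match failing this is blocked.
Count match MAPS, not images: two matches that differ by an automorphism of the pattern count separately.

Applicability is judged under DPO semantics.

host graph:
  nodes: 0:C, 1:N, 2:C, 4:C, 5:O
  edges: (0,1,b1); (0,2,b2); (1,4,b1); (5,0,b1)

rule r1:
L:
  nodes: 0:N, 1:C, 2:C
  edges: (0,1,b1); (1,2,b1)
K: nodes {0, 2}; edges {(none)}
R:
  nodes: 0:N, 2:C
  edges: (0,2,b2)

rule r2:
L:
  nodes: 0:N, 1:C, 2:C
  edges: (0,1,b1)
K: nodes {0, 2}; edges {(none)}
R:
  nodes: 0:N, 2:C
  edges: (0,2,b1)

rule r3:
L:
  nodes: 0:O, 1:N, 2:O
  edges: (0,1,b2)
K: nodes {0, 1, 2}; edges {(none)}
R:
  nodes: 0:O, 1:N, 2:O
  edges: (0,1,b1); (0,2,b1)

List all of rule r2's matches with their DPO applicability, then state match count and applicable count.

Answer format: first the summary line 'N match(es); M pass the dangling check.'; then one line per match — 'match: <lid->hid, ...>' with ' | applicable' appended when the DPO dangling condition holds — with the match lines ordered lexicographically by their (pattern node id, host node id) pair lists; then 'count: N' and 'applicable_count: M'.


2 match(es); 2 pass the dangling check.
match: 0->1, 1->4, 2->0 | applicable
match: 0->1, 1->4, 2->2 | applicable
count: 2
applicable_count: 2


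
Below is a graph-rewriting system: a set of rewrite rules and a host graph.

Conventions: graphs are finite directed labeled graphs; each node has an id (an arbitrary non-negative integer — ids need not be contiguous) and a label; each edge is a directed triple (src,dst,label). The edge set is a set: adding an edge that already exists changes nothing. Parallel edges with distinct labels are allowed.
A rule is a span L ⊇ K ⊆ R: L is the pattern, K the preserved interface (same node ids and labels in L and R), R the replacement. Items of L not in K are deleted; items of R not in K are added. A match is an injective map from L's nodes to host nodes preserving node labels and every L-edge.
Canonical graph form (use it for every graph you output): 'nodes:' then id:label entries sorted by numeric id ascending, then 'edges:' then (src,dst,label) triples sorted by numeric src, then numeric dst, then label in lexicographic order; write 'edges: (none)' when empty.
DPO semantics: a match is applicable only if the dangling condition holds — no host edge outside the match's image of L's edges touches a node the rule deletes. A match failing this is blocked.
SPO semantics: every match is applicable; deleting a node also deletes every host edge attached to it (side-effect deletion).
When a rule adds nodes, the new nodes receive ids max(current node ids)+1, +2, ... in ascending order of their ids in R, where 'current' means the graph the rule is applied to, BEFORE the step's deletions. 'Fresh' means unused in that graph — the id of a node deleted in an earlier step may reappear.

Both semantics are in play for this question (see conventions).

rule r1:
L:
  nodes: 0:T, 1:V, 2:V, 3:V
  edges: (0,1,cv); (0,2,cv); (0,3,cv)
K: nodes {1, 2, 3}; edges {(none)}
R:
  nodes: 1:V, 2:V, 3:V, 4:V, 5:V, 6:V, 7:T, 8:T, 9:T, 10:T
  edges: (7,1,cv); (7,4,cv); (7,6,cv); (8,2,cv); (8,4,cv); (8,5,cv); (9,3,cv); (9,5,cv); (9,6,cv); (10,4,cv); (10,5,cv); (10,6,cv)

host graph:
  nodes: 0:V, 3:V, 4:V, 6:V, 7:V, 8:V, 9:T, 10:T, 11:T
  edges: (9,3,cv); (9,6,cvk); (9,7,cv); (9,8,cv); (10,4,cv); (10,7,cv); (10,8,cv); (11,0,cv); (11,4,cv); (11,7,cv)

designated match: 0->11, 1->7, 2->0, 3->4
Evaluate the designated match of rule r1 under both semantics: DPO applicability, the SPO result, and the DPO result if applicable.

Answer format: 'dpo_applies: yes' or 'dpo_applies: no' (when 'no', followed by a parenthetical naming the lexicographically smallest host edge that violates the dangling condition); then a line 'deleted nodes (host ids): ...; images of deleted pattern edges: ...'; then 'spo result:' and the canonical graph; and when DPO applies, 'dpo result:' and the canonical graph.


dpo_applies: yes
deleted nodes (host ids): 11; images of deleted pattern edges: (11,0,cv); (11,4,cv); (11,7,cv)
spo result:
nodes: 0:V, 3:V, 4:V, 6:V, 7:V, 8:V, 9:T, 10:T, 12:V, 13:V, 14:V, 15:T, 16:T, 17:T, 18:T
edges: (9,3,cv); (9,6,cvk); (9,7,cv); (9,8,cv); (10,4,cv); (10,7,cv); (10,8,cv); (15,7,cv); (15,12,cv); (15,14,cv); (16,0,cv); (16,12,cv); (16,13,cv); (17,4,cv); (17,13,cv); (17,14,cv); (18,12,cv); (18,13,cv); (18,14,cv)
dpo result:
nodes: 0:V, 3:V, 4:V, 6:V, 7:V, 8:V, 9:T, 10:T, 12:V, 13:V, 14:V, 15:T, 16:T, 17:T, 18:T
edges: (9,3,cv); (9,6,cvk); (9,7,cv); (9,8,cv); (10,4,cv); (10,7,cv); (10,8,cv); (15,7,cv); (15,12,cv); (15,14,cv); (16,0,cv); (16,12,cv); (16,13,cv); (17,4,cv); (17,13,cv); (17,14,cv); (18,12,cv); (18,13,cv); (18,14,cv)


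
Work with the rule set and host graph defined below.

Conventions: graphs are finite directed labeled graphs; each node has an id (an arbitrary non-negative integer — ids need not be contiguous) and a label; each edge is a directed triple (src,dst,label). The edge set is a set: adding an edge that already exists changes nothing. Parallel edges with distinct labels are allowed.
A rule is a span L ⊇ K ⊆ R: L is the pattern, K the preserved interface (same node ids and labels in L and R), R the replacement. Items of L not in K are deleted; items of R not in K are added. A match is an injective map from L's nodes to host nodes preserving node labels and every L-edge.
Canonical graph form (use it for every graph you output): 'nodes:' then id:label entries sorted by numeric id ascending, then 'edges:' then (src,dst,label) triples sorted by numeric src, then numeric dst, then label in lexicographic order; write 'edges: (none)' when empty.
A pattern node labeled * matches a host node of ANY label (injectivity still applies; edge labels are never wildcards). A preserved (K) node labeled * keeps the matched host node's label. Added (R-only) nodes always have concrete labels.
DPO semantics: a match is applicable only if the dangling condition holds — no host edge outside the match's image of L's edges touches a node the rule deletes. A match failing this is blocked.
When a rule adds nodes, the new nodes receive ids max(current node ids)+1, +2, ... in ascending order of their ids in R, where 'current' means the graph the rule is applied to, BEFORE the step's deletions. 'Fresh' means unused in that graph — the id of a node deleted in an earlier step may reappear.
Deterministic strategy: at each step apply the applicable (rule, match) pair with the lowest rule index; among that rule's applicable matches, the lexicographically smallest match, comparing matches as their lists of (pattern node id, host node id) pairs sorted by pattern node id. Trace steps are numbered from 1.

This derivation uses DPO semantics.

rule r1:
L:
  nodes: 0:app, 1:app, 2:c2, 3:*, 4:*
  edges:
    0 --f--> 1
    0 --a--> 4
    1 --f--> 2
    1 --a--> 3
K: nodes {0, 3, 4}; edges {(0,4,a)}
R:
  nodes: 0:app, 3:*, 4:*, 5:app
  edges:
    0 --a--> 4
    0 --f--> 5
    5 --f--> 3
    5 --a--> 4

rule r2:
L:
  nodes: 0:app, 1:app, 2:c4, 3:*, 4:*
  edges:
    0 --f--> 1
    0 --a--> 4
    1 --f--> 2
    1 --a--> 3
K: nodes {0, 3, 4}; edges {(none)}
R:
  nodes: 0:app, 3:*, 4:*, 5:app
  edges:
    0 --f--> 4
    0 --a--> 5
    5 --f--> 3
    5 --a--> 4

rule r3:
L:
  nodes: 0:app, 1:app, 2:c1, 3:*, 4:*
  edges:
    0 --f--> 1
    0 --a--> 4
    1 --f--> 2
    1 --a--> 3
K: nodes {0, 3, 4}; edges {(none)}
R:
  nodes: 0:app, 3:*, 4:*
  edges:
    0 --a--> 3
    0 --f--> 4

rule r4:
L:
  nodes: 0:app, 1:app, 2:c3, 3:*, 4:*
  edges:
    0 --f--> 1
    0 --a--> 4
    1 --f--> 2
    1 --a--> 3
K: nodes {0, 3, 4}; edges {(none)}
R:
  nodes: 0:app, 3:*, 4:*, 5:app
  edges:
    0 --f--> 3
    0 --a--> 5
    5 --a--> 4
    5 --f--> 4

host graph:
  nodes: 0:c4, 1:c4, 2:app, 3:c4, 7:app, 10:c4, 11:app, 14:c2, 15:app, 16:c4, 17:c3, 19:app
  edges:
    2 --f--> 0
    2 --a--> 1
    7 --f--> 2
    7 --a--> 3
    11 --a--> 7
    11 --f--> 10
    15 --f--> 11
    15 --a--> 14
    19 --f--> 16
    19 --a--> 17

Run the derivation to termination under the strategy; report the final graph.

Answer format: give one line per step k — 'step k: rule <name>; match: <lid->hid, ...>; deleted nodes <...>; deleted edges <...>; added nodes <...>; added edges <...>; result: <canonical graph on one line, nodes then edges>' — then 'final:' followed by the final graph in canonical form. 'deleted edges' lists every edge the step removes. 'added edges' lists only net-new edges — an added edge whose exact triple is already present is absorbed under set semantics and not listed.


step 1: rule r2; match: 0->7, 1->2, 2->0, 3->1, 4->3; deleted nodes 0, 2; deleted edges (2,0,f); (2,1,a); (7,2,f); (7,3,a); added nodes 20; added edges (7,3,f); (7,20,a); (20,1,f); (20,3,a); result: nodes: 1:c4, 3:c4, 7:app, 10:c4, 11:app, 14:c2, 15:app, 16:c4, 17:c3, 19:app, 20:app edges: (7,3,f); (7,20,a); (11,7,a); (11,10,f); (15,11,f); (15,14,a); (19,16,f); (19,17,a); (20,1,f); (20,3,a)
step 2: rule r2; match: 0->15, 1->11, 2->10, 3->7, 4->14; deleted nodes 10, 11; deleted edges (11,7,a); (11,10,f); (15,11,f); (15,14,a); added nodes 21; added edges (15,14,f); (15,21,a); (21,7,f); (21,14,a); result: nodes: 1:c4, 3:c4, 7:app, 14:c2, 15:app, 16:c4, 17:c3, 19:app, 20:app, 21:app edges: (7,3,f); (7,20,a); (15,14,f); (15,21,a); (19,16,f); (19,17,a); (20,1,f); (20,3,a); (21,7,f); (21,14,a)
final:
nodes: 1:c4, 3:c4, 7:app, 14:c2, 15:app, 16:c4, 17:c3, 19:app, 20:app, 21:app
edges: (7,3,f); (7,20,a); (15,14,f); (15,21,a); (19,16,f); (19,17,a); (20,1,f); (20,3,a); (21,7,f); (21,14,a)


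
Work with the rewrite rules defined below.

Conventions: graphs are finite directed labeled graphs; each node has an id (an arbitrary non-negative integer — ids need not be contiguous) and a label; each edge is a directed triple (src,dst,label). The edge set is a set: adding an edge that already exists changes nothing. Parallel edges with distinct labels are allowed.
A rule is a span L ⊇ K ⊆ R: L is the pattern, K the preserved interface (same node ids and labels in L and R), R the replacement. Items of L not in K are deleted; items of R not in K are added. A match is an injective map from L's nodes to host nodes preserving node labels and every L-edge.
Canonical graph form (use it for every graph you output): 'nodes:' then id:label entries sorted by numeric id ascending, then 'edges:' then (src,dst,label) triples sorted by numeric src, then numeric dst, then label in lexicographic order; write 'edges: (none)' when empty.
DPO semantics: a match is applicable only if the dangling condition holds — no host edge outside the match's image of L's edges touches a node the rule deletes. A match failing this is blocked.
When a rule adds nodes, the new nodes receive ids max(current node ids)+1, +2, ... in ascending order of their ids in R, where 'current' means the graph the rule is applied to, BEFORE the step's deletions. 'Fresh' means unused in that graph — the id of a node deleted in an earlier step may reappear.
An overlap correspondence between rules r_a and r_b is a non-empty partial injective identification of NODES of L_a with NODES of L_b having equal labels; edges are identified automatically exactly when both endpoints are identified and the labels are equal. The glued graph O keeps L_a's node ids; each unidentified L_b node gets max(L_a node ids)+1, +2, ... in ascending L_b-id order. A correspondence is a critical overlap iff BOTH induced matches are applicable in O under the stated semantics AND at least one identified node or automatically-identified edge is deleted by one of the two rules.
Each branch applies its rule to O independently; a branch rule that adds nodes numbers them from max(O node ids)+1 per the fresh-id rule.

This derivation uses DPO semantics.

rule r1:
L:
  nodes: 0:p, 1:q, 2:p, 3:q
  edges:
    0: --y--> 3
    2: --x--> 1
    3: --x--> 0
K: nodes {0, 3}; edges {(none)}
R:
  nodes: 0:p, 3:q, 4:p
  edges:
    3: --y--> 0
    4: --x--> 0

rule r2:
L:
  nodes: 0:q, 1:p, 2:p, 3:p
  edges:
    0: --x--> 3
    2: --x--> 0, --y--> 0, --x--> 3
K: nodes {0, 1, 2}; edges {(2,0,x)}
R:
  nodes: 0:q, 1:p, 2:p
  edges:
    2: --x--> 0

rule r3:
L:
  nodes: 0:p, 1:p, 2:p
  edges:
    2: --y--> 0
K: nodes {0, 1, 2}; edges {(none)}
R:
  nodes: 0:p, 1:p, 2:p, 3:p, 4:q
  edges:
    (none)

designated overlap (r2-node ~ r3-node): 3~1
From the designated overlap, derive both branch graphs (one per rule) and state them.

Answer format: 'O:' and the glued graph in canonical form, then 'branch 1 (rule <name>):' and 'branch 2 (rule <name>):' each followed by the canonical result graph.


O:
nodes: 0:q, 1:p, 2:p, 3:p, 4:p, 5:p
edges: (0,3,x); (2,0,x); (2,0,y); (2,3,x); (5,4,y)
branch 1 (rule r2):
nodes: 0:q, 1:p, 2:p, 4:p, 5:p
edges: (2,0,x); (5,4,y)
branch 2 (rule r3):
nodes: 0:q, 1:p, 2:p, 3:p, 4:p, 5:p, 6:p, 7:q
edges: (0,3,x); (2,0,x); (2,0,y); (2,3,x)


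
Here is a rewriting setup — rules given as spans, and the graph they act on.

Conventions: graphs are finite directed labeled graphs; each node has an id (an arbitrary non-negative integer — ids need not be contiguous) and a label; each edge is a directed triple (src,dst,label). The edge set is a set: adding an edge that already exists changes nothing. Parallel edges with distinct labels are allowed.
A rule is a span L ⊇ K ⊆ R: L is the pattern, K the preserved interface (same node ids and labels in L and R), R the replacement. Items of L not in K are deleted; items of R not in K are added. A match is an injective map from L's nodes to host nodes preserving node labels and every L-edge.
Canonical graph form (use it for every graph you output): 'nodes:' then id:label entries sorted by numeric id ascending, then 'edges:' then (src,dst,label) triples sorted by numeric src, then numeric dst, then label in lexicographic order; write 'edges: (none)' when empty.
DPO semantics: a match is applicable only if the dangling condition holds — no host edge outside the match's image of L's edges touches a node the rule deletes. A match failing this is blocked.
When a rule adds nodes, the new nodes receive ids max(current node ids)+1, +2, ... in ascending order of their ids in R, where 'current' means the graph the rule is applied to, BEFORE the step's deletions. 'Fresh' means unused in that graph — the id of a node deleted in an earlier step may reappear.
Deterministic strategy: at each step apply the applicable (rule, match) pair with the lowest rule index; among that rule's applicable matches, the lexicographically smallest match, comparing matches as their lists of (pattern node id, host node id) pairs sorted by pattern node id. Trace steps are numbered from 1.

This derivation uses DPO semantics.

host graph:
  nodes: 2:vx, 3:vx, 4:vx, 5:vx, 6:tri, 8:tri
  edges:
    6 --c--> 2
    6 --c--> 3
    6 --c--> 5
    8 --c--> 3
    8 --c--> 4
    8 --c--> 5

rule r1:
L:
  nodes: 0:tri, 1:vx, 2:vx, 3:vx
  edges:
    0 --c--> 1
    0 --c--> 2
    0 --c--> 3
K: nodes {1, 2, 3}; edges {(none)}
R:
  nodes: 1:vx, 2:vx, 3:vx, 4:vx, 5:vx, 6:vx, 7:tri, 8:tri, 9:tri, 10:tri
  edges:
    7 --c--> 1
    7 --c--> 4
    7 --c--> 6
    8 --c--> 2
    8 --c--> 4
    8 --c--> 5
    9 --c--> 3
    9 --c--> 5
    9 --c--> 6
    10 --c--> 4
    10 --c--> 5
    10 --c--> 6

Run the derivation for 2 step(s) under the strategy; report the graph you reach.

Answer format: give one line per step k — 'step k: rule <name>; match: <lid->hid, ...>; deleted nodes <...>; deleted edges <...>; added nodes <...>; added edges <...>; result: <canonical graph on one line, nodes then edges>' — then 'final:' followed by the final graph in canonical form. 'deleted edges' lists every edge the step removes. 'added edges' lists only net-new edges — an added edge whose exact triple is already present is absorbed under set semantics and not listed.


step 1: rule r1; match: 0->6, 1->2, 2->3, 3->5; deleted nodes 6; deleted edges (6,2,c); (6,3,c); (6,5,c); added nodes 9, 10, 11, 12, 13, 14, 15; added edges (12,2,c); (12,9,c); (12,11,c); (13,3,c); (13,9,c); (13,10,c); (14,5,c); (14,10,c); (14,11,c); (15,9,c); (15,10,c); (15,11,c); result: nodes: 2:vx, 3:vx, 4:vx, 5:vx, 8:tri, 9:vx, 10:vx, 11:vx, 12:tri, 13:tri, 14:tri, 15:tri edges: (8,3,c); (8,4,c); (8,5,c); (12,2,c); (12,9,c); (12,11,c); (13,3,c); (13,9,c); (13,10,c); (14,5,c); (14,10,c); (14,11,c); (15,9,c); (15,10,c); (15,11,c)
step 2: rule r1; match: 0->8, 1->3, 2->4, 3->5; deleted nodes 8; deleted edges (8,3,c); (8,4,c); (8,5,c); added nodes 16, 17, 18, 19, 20, 21, 22; added edges (19,3,c); (19,16,c); (19,18,c); (20,4,c); (20,16,c); (20,17,c); (21,5,c); (21,17,c); (21,18,c); (22,16,c); (22,17,c); (22,18,c); result: nodes: 2:vx, 3:vx, 4:vx, 5:vx, 9:vx, 10:vx, 11:vx, 12:tri, 13:tri, 14:tri, 15:tri, 16:vx, 17:vx, 18:vx, 19:tri, 20:tri, 21:tri, 22:tri edges: (12,2,c); (12,9,c); (12,11,c); (13,3,c); (13,9,c); (13,10,c); (14,5,c); (14,10,c); (14,11,c); (15,9,c); (15,10,c); (15,11,c); (19,3,c); (19,16,c); (19,18,c); (20,4,c); (20,16,c); (20,17,c); (21,5,c); (21,17,c); (21,18,c); (22,16,c); (22,17,c); (22,18,c)
final:
nodes: 2:vx, 3:vx, 4:vx, 5:vx, 9:vx, 10:vx, 11:vx, 12:tri, 13:tri, 14:tri, 15:tri, 16:vx, 17:vx, 18:vx, 19:tri, 20:tri, 21:tri, 22:tri
edges: (12,2,c); (12,9,c); (12,11,c); (13,3,c); (13,9,c); (13,10,c); (14,5,c); (14,10,c); (14,11,c); (15,9,c); (15,10,c); (15,11,c); (19,3,c); (19,16,c); (19,18,c); (20,4,c); (20,16,c); (20,17,c); (21,5,c); (21,17,c); (21,18,c); (22,16,c); (22,17,c); (22,18,c)


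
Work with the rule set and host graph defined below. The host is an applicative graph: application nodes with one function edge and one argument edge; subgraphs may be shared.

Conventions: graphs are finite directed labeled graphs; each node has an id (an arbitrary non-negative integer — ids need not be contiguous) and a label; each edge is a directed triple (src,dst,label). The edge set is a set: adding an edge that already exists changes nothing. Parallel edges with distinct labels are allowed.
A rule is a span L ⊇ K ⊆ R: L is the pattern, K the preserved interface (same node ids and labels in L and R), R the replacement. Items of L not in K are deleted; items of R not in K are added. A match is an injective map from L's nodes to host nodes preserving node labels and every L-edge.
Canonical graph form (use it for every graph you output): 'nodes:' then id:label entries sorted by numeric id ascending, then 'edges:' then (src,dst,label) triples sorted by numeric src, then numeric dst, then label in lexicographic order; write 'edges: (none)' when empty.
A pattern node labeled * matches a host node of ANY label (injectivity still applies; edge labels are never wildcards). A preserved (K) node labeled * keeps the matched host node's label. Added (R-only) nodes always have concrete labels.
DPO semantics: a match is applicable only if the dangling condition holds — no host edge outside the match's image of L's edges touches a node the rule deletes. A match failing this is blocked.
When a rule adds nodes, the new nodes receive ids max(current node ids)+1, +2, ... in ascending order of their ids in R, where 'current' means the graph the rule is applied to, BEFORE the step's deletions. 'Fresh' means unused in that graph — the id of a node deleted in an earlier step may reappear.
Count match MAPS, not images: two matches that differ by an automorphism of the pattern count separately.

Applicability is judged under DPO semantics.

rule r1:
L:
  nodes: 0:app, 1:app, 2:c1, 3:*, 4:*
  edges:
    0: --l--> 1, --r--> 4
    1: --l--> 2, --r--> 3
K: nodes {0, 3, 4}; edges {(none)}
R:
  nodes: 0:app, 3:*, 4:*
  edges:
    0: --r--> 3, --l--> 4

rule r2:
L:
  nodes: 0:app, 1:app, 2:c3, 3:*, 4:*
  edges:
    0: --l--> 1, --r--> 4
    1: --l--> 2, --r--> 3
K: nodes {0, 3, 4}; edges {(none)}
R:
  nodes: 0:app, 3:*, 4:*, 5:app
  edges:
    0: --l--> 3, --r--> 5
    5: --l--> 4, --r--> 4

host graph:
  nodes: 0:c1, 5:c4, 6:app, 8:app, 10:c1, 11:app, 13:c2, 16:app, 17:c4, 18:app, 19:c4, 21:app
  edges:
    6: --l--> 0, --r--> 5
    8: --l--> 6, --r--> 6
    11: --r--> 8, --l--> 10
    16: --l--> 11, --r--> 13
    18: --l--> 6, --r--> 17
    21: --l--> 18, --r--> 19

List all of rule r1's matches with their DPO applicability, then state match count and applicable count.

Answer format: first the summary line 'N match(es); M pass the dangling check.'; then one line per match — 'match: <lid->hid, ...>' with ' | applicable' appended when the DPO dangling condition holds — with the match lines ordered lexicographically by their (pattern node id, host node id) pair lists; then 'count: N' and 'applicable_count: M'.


2 match(es); 1 pass the dangling check.
match: 0->16, 1->11, 2->10, 3->8, 4->13 | applicable
match: 0->18, 1->6, 2->0, 3->5, 4->17
count: 2
applicable_count: 1


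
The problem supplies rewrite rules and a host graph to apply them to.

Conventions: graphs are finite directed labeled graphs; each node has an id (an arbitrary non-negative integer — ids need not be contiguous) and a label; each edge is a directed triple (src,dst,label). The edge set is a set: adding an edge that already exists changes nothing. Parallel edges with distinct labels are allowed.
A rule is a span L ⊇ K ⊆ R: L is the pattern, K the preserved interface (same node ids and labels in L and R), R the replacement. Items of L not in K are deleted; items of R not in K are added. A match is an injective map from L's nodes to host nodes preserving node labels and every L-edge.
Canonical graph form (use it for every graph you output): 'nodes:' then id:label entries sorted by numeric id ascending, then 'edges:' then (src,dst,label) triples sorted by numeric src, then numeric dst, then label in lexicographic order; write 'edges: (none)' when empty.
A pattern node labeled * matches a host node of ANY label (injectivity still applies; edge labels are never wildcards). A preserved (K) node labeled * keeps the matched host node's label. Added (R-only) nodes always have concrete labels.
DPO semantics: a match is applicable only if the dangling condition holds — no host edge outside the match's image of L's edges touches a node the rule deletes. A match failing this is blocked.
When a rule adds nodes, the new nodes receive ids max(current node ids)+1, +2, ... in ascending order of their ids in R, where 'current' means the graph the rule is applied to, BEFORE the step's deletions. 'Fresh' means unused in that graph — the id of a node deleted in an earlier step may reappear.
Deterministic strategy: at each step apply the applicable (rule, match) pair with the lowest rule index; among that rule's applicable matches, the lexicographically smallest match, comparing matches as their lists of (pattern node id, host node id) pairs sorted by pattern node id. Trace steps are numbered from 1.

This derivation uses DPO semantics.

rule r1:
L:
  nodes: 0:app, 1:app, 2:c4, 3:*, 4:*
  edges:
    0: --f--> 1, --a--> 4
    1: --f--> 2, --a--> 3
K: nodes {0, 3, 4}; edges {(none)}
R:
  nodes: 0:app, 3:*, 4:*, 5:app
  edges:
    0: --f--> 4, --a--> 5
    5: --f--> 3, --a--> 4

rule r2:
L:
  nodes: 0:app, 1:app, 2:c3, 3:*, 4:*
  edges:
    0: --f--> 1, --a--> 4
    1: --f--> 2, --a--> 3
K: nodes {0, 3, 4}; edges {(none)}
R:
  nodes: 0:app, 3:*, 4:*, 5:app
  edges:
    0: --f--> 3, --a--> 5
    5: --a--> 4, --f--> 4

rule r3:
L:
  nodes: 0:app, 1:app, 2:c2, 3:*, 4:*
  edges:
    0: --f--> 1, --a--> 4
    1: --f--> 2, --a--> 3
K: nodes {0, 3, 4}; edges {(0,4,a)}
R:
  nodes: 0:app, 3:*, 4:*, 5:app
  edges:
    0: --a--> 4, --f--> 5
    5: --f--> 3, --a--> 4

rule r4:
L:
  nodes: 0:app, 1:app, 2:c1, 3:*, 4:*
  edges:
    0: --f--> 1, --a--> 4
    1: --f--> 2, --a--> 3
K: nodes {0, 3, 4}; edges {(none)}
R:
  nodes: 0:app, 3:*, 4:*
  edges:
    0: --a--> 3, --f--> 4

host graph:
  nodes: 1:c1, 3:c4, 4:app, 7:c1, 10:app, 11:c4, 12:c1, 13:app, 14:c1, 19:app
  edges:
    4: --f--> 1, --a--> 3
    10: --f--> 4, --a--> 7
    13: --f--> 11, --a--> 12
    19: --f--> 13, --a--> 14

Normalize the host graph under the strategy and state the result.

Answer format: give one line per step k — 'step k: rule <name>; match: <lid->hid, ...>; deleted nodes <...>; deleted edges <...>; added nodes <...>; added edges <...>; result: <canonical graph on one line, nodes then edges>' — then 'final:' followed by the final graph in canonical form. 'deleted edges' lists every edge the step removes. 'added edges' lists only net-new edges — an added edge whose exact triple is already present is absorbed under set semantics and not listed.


step 1: rule r1; match: 0->19, 1->13, 2->11, 3->12, 4->14; deleted nodes 11, 13; deleted edges (13,11,f); (13,12,a); (19,13,f); (19,14,a); added nodes 20; added edges (19,14,f); (19,20,a); (20,12,f); (20,14,a); result: nodes: 1:c1, 3:c4, 4:app, 7:c1, 10:app, 12:c1, 14:c1, 19:app, 20:app edges: (4,1,f); (4,3,a); (10,4,f); (10,7,a); (19,14,f); (19,20,a); (20,12,f); (20,14,a)
step 2: rule r4; match: 0->10, 1->4, 2->1, 3->3, 4->7; deleted nodes 1, 4; deleted edges (4,1,f); (4,3,a); (10,4,f); (10,7,a); added nodes (none); added edges (10,3,a); (10,7,f); result: nodes: 3:c4, 7:c1, 10:app, 12:c1, 14:c1, 19:app, 20:app edges: (10,3,a); (10,7,f); (19,14,f); (19,20,a); (20,12,f); (20,14,a)
final:
nodes: 3:c4, 7:c1, 10:app, 12:c1, 14:c1, 19:app, 20:app
edges: (10,3,a); (10,7,f); (19,14,f); (19,20,a); (20,12,f); (20,14,a)


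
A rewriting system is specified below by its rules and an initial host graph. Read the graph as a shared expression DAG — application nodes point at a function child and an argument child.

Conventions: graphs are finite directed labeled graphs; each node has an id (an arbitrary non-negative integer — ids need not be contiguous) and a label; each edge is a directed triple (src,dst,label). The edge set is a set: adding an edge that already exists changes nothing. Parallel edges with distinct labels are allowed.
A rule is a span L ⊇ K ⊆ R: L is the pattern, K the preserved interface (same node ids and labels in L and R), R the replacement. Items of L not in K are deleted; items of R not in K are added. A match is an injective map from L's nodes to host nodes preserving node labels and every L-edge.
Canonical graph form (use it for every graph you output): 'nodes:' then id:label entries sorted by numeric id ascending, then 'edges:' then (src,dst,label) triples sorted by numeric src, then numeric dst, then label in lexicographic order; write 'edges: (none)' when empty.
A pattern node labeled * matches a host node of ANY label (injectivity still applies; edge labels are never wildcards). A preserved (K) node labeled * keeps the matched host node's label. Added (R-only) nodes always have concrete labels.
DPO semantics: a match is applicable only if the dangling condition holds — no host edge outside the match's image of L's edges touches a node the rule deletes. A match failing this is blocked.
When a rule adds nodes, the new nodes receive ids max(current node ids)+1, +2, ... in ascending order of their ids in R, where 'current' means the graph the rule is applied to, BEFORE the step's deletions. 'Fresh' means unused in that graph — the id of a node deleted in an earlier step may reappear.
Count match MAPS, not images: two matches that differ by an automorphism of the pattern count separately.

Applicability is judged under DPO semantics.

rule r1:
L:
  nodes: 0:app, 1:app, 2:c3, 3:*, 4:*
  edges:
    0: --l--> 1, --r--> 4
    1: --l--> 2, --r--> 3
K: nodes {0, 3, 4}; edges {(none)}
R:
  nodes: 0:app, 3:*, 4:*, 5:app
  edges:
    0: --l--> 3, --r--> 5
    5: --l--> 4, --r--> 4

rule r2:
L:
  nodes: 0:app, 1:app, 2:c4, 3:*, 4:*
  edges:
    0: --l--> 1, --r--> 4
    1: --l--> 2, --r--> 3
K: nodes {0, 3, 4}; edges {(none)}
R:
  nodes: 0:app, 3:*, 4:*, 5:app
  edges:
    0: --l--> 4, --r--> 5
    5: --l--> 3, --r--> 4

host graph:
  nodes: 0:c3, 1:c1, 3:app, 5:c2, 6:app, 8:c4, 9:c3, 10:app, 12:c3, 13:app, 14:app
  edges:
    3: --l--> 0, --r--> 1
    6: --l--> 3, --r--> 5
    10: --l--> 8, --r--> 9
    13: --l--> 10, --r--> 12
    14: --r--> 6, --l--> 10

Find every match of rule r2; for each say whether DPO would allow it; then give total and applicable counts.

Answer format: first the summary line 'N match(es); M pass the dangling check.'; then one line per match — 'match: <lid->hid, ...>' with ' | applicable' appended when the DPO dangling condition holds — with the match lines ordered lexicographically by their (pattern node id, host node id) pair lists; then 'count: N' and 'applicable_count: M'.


2 match(es); 0 pass the dangling check.
match: 0->13, 1->10, 2->8, 3->9, 4->12
match: 0->14, 1->10, 2->8, 3->9, 4->6
count: 2
applicable_count: 0


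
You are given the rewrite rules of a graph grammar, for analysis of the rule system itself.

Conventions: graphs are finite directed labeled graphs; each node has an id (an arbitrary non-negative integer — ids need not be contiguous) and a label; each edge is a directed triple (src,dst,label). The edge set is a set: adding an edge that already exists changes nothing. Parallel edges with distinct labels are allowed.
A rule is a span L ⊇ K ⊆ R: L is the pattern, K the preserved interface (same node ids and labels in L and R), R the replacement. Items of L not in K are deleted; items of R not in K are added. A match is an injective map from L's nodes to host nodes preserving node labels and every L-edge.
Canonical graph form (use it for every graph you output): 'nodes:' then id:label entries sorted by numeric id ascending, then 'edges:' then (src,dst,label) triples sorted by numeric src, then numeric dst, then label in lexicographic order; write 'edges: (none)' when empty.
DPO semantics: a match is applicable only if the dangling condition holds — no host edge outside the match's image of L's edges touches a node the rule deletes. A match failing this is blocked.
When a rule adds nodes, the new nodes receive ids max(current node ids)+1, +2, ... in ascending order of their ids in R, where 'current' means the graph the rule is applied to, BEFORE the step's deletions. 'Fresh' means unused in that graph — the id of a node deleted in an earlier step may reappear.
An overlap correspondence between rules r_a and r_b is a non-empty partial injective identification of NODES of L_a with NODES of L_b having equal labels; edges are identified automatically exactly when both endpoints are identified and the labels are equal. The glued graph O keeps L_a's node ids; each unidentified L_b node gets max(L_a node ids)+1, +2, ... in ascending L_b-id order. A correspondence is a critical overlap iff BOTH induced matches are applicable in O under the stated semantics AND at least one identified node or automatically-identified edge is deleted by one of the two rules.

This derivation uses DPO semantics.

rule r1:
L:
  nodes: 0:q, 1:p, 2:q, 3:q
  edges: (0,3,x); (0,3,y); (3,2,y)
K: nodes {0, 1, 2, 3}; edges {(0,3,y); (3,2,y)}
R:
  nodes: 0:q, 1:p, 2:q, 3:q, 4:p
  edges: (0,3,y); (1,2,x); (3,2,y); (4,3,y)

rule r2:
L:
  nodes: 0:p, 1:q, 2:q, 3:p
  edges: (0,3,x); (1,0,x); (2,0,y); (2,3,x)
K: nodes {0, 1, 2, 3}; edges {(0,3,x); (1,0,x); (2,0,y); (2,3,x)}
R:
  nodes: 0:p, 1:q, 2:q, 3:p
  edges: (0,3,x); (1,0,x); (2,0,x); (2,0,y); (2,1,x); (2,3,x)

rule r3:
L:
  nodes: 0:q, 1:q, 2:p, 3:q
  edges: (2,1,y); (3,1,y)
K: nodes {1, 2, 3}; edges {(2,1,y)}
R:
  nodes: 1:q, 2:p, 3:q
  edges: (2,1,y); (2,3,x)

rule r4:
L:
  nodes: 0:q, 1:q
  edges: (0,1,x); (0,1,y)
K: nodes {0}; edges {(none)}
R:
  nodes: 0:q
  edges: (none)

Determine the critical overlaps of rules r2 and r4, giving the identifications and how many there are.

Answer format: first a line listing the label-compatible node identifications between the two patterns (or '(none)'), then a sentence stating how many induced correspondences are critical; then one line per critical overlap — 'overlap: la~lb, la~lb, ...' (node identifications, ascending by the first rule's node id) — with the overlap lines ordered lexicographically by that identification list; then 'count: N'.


label-compatible node identifications between L(r2) and L(r4): 1~0, 1~1, 2~0, 2~1
0 of the induced correspondences are critical overlaps of r2 and r4.
count: 0
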